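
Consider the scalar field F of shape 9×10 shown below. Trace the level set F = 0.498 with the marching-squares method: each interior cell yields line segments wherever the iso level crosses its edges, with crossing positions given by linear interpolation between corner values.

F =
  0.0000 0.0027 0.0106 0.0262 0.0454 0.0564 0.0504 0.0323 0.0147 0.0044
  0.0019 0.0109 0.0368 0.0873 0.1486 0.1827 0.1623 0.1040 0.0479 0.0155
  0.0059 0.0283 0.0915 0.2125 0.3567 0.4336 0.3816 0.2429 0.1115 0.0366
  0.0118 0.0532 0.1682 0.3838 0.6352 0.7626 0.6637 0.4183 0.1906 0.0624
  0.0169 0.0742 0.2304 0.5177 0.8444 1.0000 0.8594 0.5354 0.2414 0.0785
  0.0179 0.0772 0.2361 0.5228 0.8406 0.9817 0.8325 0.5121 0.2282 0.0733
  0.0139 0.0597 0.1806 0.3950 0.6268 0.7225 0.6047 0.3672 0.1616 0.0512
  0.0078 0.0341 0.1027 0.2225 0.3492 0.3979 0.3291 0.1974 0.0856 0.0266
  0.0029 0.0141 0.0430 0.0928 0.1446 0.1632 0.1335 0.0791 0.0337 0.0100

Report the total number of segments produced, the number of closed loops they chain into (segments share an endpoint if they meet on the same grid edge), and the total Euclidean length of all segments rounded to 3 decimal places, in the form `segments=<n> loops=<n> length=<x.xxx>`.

cell (2,3): code 0100 → (2.507,4.000)–(3.000,3.454)
cell (2,4): code 1100 → (2.196,5.000)–(2.507,4.000)
cell (2,5): code 1100 → (2.413,6.000)–(2.196,5.000)
cell (2,6): code 1000 → (3.000,6.675)–(2.413,6.000)
cell (3,2): code 0100 → (3.853,3.000)–(4.000,2.931)
cell (3,3): code 1110 → (3.000,3.454)–(3.853,3.000)
cell (3,6): code 1101 → (3.681,7.000)–(3.000,6.675)
cell (3,7): code 1000 → (4.000,7.127)–(3.681,7.000)
cell (4,2): code 0110 → (4.000,2.931)–(5.000,2.913)
cell (4,7): code 1001 → (5.000,7.050)–(4.000,7.127)
cell (5,2): code 0010 → (5.000,2.913)–(5.194,3.000)
cell (5,3): code 0111 → (5.194,3.000)–(6.000,3.444)
cell (5,6): code 1011 → (6.000,6.449)–(5.097,7.000)
cell (5,7): code 0001 → (5.097,7.000)–(5.000,7.050)
cell (6,3): code 0010 → (6.000,3.444)–(6.464,4.000)
cell (6,4): code 0011 → (6.464,4.000)–(6.692,5.000)
cell (6,5): code 0011 → (6.692,5.000)–(6.387,6.000)
cell (6,6): code 0001 → (6.387,6.000)–(6.000,6.449)
total: 18 segments, chained into 1 closed loop(s), length Σ = 13.617874

segments=18 loops=1 length=13.618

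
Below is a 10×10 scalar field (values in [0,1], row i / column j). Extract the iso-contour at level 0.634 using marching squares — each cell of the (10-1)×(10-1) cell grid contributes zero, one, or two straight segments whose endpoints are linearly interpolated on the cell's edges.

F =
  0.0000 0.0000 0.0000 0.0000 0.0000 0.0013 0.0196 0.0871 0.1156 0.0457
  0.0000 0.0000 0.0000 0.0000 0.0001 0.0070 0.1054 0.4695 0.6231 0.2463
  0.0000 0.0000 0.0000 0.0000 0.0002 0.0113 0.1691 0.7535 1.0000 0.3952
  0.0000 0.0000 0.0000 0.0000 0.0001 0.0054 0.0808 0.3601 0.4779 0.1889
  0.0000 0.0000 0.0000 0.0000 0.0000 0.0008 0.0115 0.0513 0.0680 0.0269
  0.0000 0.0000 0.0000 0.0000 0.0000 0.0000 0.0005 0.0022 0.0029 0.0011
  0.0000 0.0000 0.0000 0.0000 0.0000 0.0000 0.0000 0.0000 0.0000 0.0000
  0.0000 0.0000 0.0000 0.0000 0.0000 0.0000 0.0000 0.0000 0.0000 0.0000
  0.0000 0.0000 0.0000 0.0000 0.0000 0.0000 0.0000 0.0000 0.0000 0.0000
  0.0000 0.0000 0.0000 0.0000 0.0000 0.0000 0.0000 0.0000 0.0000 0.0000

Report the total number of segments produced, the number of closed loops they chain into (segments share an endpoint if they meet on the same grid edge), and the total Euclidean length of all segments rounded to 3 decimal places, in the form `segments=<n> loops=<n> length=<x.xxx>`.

cell (1,6): code 0100 → (1.579,7.000)–(2.000,6.796)
cell (1,7): code 1100 → (1.029,8.000)–(1.579,7.000)
cell (1,8): code 1000 → (2.000,8.605)–(1.029,8.000)
cell (2,6): code 0010 → (2.000,6.796)–(2.304,7.000)
cell (2,7): code 0011 → (2.304,7.000)–(2.701,8.000)
cell (2,8): code 0001 → (2.701,8.000)–(2.000,8.605)
total: 6 segments, chained into 1 closed loop(s), length Σ = 5.121737

segments=6 loops=1 length=5.122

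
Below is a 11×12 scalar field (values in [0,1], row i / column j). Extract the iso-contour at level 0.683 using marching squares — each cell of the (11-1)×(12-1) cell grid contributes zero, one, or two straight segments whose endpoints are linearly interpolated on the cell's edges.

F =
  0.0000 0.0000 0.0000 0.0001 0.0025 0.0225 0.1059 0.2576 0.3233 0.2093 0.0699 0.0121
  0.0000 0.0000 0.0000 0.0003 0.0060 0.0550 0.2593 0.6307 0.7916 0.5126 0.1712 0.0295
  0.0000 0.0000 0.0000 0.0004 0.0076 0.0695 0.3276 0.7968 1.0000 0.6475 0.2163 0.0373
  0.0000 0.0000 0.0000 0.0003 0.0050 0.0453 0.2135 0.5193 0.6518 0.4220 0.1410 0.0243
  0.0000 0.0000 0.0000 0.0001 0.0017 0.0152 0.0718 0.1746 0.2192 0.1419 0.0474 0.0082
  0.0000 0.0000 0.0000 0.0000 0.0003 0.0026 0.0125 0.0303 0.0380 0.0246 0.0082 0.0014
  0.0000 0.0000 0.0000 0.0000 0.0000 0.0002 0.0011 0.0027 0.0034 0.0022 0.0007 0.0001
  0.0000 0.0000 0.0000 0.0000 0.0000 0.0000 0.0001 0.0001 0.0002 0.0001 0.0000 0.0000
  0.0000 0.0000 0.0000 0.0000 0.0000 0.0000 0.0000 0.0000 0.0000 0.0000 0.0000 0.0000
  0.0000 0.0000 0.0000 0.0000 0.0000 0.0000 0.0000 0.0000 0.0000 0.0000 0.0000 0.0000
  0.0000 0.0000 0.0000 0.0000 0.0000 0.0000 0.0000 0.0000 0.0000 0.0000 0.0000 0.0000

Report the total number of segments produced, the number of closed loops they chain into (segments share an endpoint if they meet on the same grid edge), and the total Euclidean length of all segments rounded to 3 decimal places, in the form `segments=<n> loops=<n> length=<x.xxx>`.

segments=8 loops=1 length=6.343

cell (0,7): code 0100 → (0.768,8.000)–(1.000,7.325)
cell (0,8): code 1000 → (1.000,8.389)–(0.768,8.000)
cell (1,6): code 0100 → (1.315,7.000)–(2.000,6.757)
cell (1,7): code 1110 → (1.000,7.325)–(1.315,7.000)
cell (1,8): code 1001 → (2.000,8.899)–(1.000,8.389)
cell (2,6): code 0010 → (2.000,6.757)–(2.410,7.000)
cell (2,7): code 0011 → (2.410,7.000)–(2.910,8.000)
cell (2,8): code 0001 → (2.910,8.000)–(2.000,8.899)
total: 8 segments, chained into 1 closed loop(s), length Σ = 6.342957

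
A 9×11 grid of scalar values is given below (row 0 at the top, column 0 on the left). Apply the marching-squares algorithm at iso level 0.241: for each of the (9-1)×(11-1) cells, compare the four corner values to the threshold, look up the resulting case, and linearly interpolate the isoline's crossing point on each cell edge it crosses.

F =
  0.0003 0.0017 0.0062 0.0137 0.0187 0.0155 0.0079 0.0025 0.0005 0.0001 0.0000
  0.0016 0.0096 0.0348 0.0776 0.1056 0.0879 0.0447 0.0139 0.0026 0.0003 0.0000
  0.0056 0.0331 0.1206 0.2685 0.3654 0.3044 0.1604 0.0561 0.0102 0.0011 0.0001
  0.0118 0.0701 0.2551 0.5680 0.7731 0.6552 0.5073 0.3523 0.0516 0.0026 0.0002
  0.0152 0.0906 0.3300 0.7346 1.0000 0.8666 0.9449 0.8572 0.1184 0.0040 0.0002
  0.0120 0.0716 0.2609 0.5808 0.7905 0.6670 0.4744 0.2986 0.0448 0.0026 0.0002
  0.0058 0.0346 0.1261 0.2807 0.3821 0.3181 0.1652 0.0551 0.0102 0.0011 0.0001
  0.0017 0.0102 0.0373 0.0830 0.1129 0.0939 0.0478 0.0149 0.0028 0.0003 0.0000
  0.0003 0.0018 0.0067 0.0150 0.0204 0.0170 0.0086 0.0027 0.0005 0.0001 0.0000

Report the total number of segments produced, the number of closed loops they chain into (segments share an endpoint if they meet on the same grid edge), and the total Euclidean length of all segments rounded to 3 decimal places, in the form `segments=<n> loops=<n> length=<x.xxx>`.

segments=22 loops=1 length=17.055

cell (1,2): code 0100 → (1.856,3.000)–(2.000,2.814)
cell (1,3): code 1100 → (1.521,4.000)–(1.856,3.000)
cell (1,4): code 1100 → (1.707,5.000)–(1.521,4.000)
cell (1,5): code 1000 → (2.000,5.440)–(1.707,5.000)
cell (2,1): code 0100 → (2.895,2.000)–(3.000,1.924)
cell (2,2): code 1110 → (2.000,2.814)–(2.895,2.000)
cell (2,5): code 1101 → (2.232,6.000)–(2.000,5.440)
cell (2,6): code 1100 → (2.624,7.000)–(2.232,6.000)
cell (2,7): code 1000 → (3.000,7.370)–(2.624,7.000)
cell (3,1): code 0110 → (3.000,1.924)–(4.000,1.628)
cell (3,7): code 1001 → (4.000,7.834)–(3.000,7.370)
cell (4,1): code 0110 → (4.000,1.628)–(5.000,1.895)
cell (4,7): code 1001 → (5.000,7.227)–(4.000,7.834)
cell (5,1): code 0010 → (5.000,1.895)–(5.148,2.000)
cell (5,2): code 0111 → (5.148,2.000)–(6.000,2.743)
cell (5,5): code 1011 → (6.000,5.504)–(5.755,6.000)
cell (5,6): code 0011 → (5.755,6.000)–(5.237,7.000)
cell (5,7): code 0001 → (5.237,7.000)–(5.000,7.227)
cell (6,2): code 0010 → (6.000,2.743)–(6.201,3.000)
cell (6,3): code 0011 → (6.201,3.000)–(6.524,4.000)
cell (6,4): code 0011 → (6.524,4.000)–(6.344,5.000)
cell (6,5): code 0001 → (6.344,5.000)–(6.000,5.504)
total: 22 segments, chained into 1 closed loop(s), length Σ = 17.055458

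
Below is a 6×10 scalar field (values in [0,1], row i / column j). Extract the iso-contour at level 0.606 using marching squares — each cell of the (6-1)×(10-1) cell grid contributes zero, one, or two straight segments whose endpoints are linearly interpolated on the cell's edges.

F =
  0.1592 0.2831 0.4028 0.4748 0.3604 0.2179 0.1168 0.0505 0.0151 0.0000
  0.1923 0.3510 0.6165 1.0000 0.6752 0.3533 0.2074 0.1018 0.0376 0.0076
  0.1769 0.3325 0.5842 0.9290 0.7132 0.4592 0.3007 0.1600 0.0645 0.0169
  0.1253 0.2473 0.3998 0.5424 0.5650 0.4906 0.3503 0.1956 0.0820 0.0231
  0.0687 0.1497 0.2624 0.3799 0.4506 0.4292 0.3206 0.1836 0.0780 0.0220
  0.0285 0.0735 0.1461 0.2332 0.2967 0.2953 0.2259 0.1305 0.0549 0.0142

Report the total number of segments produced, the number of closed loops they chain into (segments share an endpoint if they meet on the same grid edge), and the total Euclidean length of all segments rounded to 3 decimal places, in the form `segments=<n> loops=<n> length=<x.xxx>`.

segments=10 loops=1 length=7.849

cell (0,1): code 0100 → (0.951,2.000)–(1.000,1.960)
cell (0,2): code 1100 → (0.250,3.000)–(0.951,2.000)
cell (0,3): code 1100 → (0.780,4.000)–(0.250,3.000)
cell (0,4): code 1000 → (1.000,4.215)–(0.780,4.000)
cell (1,1): code 0010 → (1.000,1.960)–(1.325,2.000)
cell (1,2): code 0111 → (1.325,2.000)–(2.000,2.063)
cell (1,4): code 1001 → (2.000,4.422)–(1.000,4.215)
cell (2,2): code 0010 → (2.000,2.063)–(2.835,3.000)
cell (2,3): code 0011 → (2.835,3.000)–(2.723,4.000)
cell (2,4): code 0001 → (2.723,4.000)–(2.000,4.422)
total: 10 segments, chained into 1 closed loop(s), length Σ = 7.849270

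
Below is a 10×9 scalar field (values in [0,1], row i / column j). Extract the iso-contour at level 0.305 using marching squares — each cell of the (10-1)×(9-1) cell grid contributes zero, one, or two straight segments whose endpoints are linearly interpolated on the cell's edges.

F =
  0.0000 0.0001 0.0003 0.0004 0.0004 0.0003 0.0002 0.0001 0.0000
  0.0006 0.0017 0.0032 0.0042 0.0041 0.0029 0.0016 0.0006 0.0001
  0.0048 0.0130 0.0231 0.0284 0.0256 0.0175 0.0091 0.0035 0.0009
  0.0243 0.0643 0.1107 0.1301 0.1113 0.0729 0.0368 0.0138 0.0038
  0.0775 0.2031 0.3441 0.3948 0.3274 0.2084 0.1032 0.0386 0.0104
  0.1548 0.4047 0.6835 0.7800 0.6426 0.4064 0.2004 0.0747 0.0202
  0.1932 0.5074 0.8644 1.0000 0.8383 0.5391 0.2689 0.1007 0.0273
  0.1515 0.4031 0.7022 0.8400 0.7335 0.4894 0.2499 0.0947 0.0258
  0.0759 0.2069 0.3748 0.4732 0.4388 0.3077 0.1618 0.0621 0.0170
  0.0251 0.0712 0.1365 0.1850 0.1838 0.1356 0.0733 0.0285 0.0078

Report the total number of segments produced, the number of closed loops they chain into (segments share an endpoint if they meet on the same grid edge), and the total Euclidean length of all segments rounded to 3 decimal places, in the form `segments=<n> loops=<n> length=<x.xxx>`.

segments=20 loops=1 length=16.241

cell (3,1): code 0100 → (3.832,2.000)–(4.000,1.723)
cell (3,2): code 1100 → (3.661,3.000)–(3.832,2.000)
cell (3,3): code 1100 → (3.896,4.000)–(3.661,3.000)
cell (3,4): code 1000 → (4.000,4.188)–(3.896,4.000)
cell (4,0): code 0100 → (4.505,1.000)–(5.000,0.601)
cell (4,1): code 1110 → (4.000,1.723)–(4.505,1.000)
cell (4,4): code 1101 → (4.488,5.000)–(4.000,4.188)
cell (4,5): code 1000 → (5.000,5.492)–(4.488,5.000)
cell (5,0): code 0110 → (5.000,0.601)–(6.000,0.356)
cell (5,5): code 1001 → (6.000,5.866)–(5.000,5.492)
cell (6,0): code 0110 → (6.000,0.356)–(7.000,0.610)
cell (6,5): code 1001 → (7.000,5.770)–(6.000,5.866)
cell (7,0): code 0010 → (7.000,0.610)–(7.500,1.000)
cell (7,1): code 0111 → (7.500,1.000)–(8.000,1.584)
cell (7,5): code 1001 → (8.000,5.019)–(7.000,5.770)
cell (8,1): code 0010 → (8.000,1.584)–(8.293,2.000)
cell (8,2): code 0011 → (8.293,2.000)–(8.584,3.000)
cell (8,3): code 0011 → (8.584,3.000)–(8.525,4.000)
cell (8,4): code 0011 → (8.525,4.000)–(8.016,5.000)
cell (8,5): code 0001 → (8.016,5.000)–(8.000,5.019)
total: 20 segments, chained into 1 closed loop(s), length Σ = 16.241385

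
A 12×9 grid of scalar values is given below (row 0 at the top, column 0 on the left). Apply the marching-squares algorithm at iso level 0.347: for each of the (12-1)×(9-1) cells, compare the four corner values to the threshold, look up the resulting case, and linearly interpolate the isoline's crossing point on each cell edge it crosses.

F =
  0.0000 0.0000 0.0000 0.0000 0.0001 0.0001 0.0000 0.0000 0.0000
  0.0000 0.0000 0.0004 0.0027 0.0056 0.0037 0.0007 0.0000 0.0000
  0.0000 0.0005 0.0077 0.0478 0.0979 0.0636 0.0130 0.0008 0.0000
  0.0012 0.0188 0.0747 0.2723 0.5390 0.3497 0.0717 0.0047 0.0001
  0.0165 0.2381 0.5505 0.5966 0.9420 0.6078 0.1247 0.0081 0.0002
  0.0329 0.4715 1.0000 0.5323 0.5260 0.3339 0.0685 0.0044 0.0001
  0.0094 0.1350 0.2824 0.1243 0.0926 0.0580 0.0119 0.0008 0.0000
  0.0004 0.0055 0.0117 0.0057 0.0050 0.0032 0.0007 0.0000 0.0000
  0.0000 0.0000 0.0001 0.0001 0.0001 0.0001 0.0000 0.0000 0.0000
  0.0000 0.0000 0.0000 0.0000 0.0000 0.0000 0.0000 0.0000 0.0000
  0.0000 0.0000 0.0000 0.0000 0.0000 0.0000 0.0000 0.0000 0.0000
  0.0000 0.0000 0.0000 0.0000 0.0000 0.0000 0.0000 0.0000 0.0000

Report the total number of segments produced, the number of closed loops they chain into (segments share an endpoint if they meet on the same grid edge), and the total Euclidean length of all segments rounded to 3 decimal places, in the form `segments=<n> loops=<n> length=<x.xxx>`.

cell (2,3): code 0100 → (2.565,4.000)–(3.000,3.280)
cell (2,4): code 1100 → (2.991,5.000)–(2.565,4.000)
cell (2,5): code 1000 → (3.000,5.010)–(2.991,5.000)
cell (3,1): code 0100 → (3.572,2.000)–(4.000,1.349)
cell (3,2): code 1100 → (3.230,3.000)–(3.572,2.000)
cell (3,3): code 1110 → (3.000,3.280)–(3.230,3.000)
cell (3,5): code 1001 → (4.000,5.540)–(3.000,5.010)
cell (4,0): code 0100 → (4.467,1.000)–(5.000,0.716)
cell (4,1): code 1110 → (4.000,1.349)–(4.467,1.000)
cell (4,4): code 1011 → (5.000,4.932)–(4.952,5.000)
cell (4,5): code 0001 → (4.952,5.000)–(4.000,5.540)
cell (5,0): code 0010 → (5.000,0.716)–(5.370,1.000)
cell (5,1): code 0011 → (5.370,1.000)–(5.910,2.000)
cell (5,2): code 0011 → (5.910,2.000)–(5.454,3.000)
cell (5,3): code 0011 → (5.454,3.000)–(5.413,4.000)
cell (5,4): code 0001 → (5.413,4.000)–(5.000,4.932)
total: 16 segments, chained into 1 closed loop(s), length Σ = 12.358698

segments=16 loops=1 length=12.359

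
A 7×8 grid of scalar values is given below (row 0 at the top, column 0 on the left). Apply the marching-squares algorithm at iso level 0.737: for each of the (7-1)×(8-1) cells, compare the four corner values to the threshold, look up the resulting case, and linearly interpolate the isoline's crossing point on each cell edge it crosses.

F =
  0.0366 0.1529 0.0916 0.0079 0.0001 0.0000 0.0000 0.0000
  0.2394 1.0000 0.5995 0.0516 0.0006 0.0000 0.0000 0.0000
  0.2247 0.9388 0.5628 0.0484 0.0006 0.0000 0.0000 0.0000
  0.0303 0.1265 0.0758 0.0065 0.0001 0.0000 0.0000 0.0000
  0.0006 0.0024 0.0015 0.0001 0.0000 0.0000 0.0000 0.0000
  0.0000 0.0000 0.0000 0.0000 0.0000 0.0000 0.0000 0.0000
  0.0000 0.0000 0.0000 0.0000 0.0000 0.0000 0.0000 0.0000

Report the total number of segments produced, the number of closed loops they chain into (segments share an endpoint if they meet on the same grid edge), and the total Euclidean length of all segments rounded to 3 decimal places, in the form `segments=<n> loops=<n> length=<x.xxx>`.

cell (0,0): code 0100 → (0.690,1.000)–(1.000,0.654)
cell (0,1): code 1000 → (1.000,1.657)–(0.690,1.000)
cell (1,0): code 0110 → (1.000,0.654)–(2.000,0.717)
cell (1,1): code 1001 → (2.000,1.537)–(1.000,1.657)
cell (2,0): code 0010 → (2.000,0.717)–(2.248,1.000)
cell (2,1): code 0001 → (2.248,1.000)–(2.000,1.537)
total: 6 segments, chained into 1 closed loop(s), length Σ = 4.167928

segments=6 loops=1 length=4.168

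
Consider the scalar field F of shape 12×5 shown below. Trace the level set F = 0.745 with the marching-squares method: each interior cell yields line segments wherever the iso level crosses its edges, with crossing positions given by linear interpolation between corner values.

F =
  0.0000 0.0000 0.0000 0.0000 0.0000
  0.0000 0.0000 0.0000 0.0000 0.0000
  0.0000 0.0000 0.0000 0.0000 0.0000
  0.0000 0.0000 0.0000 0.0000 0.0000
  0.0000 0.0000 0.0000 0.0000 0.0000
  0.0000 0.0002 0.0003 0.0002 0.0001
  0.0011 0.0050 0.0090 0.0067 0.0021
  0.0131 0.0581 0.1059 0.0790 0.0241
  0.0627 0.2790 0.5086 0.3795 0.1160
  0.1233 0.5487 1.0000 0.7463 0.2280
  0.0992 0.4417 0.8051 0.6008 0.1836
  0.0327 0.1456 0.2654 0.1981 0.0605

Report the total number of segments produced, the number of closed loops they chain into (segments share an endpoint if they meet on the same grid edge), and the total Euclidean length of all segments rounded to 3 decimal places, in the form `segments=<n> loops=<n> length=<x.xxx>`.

cell (8,1): code 0100 → (8.481,2.000)–(9.000,1.435)
cell (8,2): code 1100 → (8.996,3.000)–(8.481,2.000)
cell (8,3): code 1000 → (9.000,3.003)–(8.996,3.000)
cell (9,1): code 0110 → (9.000,1.435)–(10.000,1.835)
cell (9,2): code 1011 → (10.000,2.294)–(9.009,3.000)
cell (9,3): code 0001 → (9.009,3.000)–(9.000,3.003)
cell (10,1): code 0010 → (10.000,1.835)–(10.111,2.000)
cell (10,2): code 0001 → (10.111,2.000)–(10.000,2.294)
total: 8 segments, chained into 1 closed loop(s), length Σ = 4.713333

segments=8 loops=1 length=4.713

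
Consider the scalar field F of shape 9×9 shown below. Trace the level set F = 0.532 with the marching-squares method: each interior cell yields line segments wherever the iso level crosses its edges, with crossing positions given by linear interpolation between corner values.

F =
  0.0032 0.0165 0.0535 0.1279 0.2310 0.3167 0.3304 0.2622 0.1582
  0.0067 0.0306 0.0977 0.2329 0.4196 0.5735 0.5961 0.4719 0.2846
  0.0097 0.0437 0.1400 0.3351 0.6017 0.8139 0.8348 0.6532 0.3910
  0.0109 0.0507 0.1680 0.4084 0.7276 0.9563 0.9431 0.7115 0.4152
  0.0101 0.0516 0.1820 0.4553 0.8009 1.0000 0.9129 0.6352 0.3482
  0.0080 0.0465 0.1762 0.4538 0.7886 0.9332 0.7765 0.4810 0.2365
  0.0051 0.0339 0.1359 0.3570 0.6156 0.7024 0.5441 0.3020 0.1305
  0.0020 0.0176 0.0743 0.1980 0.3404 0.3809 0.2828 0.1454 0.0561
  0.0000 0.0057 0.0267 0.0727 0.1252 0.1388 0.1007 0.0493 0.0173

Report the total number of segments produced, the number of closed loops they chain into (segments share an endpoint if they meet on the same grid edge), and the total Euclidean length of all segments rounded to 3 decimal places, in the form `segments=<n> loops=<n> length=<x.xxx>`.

segments=20 loops=1 length=15.961

cell (0,4): code 0100 → (0.838,5.000)–(1.000,4.730)
cell (0,5): code 1100 → (0.759,6.000)–(0.838,5.000)
cell (0,6): code 1000 → (1.000,6.516)–(0.759,6.000)
cell (1,3): code 0100 → (1.617,4.000)–(2.000,3.739)
cell (1,4): code 1110 → (1.000,4.730)–(1.617,4.000)
cell (1,6): code 1101 → (1.331,7.000)–(1.000,6.516)
cell (1,7): code 1000 → (2.000,7.462)–(1.331,7.000)
cell (2,3): code 0110 → (2.000,3.739)–(3.000,3.387)
cell (2,7): code 1001 → (3.000,7.606)–(2.000,7.462)
cell (3,3): code 0110 → (3.000,3.387)–(4.000,3.222)
cell (3,7): code 1001 → (4.000,7.360)–(3.000,7.606)
cell (4,3): code 0110 → (4.000,3.222)–(5.000,3.234)
cell (4,6): code 1011 → (5.000,6.827)–(4.669,7.000)
cell (4,7): code 0001 → (4.669,7.000)–(4.000,7.360)
cell (5,3): code 0110 → (5.000,3.234)–(6.000,3.677)
cell (5,6): code 1001 → (6.000,6.050)–(5.000,6.827)
cell (6,3): code 0010 → (6.000,3.677)–(6.304,4.000)
cell (6,4): code 0011 → (6.304,4.000)–(6.530,5.000)
cell (6,5): code 0011 → (6.530,5.000)–(6.046,6.000)
cell (6,6): code 0001 → (6.046,6.000)–(6.000,6.050)
total: 20 segments, chained into 1 closed loop(s), length Σ = 15.961100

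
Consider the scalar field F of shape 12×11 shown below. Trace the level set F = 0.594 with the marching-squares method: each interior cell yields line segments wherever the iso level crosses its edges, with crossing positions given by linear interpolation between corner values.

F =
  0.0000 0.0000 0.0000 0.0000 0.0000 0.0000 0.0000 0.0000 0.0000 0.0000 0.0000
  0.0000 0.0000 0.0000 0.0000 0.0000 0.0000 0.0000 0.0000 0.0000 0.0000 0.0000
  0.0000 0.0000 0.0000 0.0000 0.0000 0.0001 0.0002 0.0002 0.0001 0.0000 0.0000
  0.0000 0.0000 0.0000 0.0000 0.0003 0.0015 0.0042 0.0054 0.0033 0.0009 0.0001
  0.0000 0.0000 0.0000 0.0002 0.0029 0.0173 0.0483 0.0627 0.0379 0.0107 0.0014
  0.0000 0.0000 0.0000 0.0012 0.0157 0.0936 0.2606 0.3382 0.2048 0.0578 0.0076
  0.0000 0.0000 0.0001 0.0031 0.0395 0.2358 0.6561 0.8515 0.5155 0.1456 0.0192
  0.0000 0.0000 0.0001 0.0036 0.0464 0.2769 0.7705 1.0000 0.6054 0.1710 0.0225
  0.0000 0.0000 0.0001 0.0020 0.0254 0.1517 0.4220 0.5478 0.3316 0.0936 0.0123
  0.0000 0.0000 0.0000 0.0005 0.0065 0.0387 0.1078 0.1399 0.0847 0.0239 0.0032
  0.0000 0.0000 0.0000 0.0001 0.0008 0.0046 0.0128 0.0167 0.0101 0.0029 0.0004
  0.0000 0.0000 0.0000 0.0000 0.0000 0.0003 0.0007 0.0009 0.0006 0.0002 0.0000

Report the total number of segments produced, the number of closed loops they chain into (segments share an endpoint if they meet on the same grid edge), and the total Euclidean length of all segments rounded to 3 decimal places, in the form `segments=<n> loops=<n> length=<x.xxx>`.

segments=10 loops=1 length=7.304

cell (5,5): code 0100 → (5.843,6.000)–(6.000,5.852)
cell (5,6): code 1100 → (5.498,7.000)–(5.843,6.000)
cell (5,7): code 1000 → (6.000,7.766)–(5.498,7.000)
cell (6,5): code 0110 → (6.000,5.852)–(7.000,5.642)
cell (6,7): code 1101 → (6.873,8.000)–(6.000,7.766)
cell (6,8): code 1000 → (7.000,8.026)–(6.873,8.000)
cell (7,5): code 0010 → (7.000,5.642)–(7.506,6.000)
cell (7,6): code 0011 → (7.506,6.000)–(7.898,7.000)
cell (7,7): code 0011 → (7.898,7.000)–(7.042,8.000)
cell (7,8): code 0001 → (7.042,8.000)–(7.000,8.026)
total: 10 segments, chained into 1 closed loop(s), length Σ = 7.303968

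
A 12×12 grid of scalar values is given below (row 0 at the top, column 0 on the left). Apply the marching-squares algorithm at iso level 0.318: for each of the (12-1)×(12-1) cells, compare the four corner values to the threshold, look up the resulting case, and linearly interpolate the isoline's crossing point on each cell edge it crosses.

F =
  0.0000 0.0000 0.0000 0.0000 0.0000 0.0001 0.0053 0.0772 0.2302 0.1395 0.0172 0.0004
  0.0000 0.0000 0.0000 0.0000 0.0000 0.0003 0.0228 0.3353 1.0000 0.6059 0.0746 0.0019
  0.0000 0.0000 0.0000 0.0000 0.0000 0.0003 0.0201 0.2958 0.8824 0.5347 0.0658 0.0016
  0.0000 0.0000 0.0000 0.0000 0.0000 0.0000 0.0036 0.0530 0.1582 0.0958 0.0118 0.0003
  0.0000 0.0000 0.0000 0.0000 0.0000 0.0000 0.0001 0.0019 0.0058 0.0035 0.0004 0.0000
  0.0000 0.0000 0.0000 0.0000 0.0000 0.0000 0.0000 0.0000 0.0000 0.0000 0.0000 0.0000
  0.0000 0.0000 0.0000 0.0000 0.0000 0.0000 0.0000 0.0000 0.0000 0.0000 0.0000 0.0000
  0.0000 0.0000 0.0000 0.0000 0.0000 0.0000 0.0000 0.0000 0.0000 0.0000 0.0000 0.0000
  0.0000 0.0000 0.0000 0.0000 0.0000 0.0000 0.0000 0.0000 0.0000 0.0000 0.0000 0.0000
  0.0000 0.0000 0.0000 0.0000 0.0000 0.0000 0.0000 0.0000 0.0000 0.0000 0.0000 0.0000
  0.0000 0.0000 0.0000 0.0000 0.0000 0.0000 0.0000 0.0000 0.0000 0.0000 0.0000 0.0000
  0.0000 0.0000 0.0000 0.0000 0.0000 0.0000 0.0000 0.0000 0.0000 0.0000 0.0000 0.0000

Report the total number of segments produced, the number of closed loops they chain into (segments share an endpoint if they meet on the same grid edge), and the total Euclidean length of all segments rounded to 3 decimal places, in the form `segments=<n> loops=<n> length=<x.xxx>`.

segments=10 loops=1 length=8.199

cell (0,6): code 0100 → (0.933,7.000)–(1.000,6.945)
cell (0,7): code 1100 → (0.114,8.000)–(0.933,7.000)
cell (0,8): code 1100 → (0.383,9.000)–(0.114,8.000)
cell (0,9): code 1000 → (1.000,9.542)–(0.383,9.000)
cell (1,6): code 0010 → (1.000,6.945)–(1.438,7.000)
cell (1,7): code 0111 → (1.438,7.000)–(2.000,7.038)
cell (1,9): code 1001 → (2.000,9.462)–(1.000,9.542)
cell (2,7): code 0010 → (2.000,7.038)–(2.779,8.000)
cell (2,8): code 0011 → (2.779,8.000)–(2.494,9.000)
cell (2,9): code 0001 → (2.494,9.000)–(2.000,9.462)
total: 10 segments, chained into 1 closed loop(s), length Σ = 8.198690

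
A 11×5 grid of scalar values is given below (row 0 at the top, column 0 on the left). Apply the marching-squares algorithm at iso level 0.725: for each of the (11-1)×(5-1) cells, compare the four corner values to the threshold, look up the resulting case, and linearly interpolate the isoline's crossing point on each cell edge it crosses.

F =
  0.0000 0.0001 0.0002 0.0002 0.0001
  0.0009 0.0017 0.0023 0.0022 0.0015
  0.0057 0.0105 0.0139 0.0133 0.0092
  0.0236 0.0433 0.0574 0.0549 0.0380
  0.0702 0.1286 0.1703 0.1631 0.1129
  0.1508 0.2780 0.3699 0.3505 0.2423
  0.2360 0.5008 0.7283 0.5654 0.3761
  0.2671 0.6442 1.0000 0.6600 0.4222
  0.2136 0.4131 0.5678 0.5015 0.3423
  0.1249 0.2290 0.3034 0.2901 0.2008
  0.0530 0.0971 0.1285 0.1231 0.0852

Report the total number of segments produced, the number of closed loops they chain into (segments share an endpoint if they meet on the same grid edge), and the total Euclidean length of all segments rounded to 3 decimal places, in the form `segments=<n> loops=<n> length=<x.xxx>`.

segments=6 loops=1 length=4.598

cell (5,1): code 0100 → (5.991,2.000)–(6.000,1.985)
cell (5,2): code 1000 → (6.000,2.020)–(5.991,2.000)
cell (6,1): code 0110 → (6.000,1.985)–(7.000,1.227)
cell (6,2): code 1001 → (7.000,2.809)–(6.000,2.020)
cell (7,1): code 0010 → (7.000,1.227)–(7.636,2.000)
cell (7,2): code 0001 → (7.636,2.000)–(7.000,2.809)
total: 6 segments, chained into 1 closed loop(s), length Σ = 4.598222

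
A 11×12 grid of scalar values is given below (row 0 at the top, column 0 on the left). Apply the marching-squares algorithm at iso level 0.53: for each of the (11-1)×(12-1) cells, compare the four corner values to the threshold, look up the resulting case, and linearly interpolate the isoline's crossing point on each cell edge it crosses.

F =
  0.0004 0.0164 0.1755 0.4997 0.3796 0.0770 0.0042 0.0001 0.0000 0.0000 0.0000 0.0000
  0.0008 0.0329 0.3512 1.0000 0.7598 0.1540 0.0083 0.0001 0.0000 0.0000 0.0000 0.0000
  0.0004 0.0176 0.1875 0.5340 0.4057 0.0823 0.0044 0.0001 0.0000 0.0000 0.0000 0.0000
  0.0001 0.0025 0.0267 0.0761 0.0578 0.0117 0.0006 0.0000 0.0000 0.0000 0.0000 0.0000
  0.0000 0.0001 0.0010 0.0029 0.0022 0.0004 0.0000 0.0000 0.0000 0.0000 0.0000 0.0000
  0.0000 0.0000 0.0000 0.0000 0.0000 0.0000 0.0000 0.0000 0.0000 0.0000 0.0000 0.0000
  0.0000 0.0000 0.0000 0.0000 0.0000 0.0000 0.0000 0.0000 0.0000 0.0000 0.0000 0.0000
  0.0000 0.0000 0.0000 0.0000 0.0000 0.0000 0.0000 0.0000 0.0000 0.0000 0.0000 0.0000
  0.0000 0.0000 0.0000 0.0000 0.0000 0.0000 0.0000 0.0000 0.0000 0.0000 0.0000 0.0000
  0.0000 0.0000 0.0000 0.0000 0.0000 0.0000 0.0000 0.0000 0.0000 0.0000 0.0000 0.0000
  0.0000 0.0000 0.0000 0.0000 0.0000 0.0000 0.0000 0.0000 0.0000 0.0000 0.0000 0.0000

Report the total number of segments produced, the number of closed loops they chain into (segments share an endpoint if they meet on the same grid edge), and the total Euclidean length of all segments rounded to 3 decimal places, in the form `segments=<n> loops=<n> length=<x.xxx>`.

cell (0,2): code 0100 → (0.061,3.000)–(1.000,2.276)
cell (0,3): code 1100 → (0.396,4.000)–(0.061,3.000)
cell (0,4): code 1000 → (1.000,4.379)–(0.396,4.000)
cell (1,2): code 0110 → (1.000,2.276)–(2.000,2.988)
cell (1,3): code 1011 → (2.000,3.031)–(1.649,4.000)
cell (1,4): code 0001 → (1.649,4.000)–(1.000,4.379)
cell (2,2): code 0010 → (2.000,2.988)–(2.009,3.000)
cell (2,3): code 0001 → (2.009,3.000)–(2.000,3.031)
total: 8 segments, chained into 1 closed loop(s), length Σ = 6.011617

segments=8 loops=1 length=6.012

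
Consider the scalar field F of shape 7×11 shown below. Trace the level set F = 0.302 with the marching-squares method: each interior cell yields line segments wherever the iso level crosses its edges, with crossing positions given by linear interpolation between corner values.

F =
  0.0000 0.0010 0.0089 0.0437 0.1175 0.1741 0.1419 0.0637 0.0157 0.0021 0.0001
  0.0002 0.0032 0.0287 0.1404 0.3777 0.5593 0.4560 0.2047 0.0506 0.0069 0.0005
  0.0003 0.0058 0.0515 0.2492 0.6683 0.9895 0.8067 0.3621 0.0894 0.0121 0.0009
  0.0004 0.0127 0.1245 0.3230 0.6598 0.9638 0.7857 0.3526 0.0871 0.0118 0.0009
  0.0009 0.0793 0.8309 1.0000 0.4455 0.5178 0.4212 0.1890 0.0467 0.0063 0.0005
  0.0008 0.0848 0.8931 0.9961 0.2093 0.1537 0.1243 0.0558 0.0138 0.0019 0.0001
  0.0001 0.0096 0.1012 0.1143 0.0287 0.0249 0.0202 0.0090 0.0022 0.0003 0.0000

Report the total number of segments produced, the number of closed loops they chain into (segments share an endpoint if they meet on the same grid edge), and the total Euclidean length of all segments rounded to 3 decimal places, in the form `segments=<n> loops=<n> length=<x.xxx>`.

segments=22 loops=1 length=18.118

cell (0,3): code 0100 → (0.709,4.000)–(1.000,3.681)
cell (0,4): code 1100 → (0.332,5.000)–(0.709,4.000)
cell (0,5): code 1100 → (0.510,6.000)–(0.332,5.000)
cell (0,6): code 1000 → (1.000,6.613)–(0.510,6.000)
cell (1,3): code 0110 → (1.000,3.681)–(2.000,3.126)
cell (1,6): code 1101 → (1.618,7.000)–(1.000,6.613)
cell (1,7): code 1000 → (2.000,7.220)–(1.618,7.000)
cell (2,2): code 0100 → (2.715,3.000)–(3.000,2.894)
cell (2,3): code 1110 → (2.000,3.126)–(2.715,3.000)
cell (2,7): code 1001 → (3.000,7.191)–(2.000,7.220)
cell (3,1): code 0100 → (3.251,2.000)–(4.000,1.296)
cell (3,2): code 1110 → (3.000,2.894)–(3.251,2.000)
cell (3,6): code 1011 → (4.000,6.513)–(3.309,7.000)
cell (3,7): code 0001 → (3.309,7.000)–(3.000,7.191)
cell (4,1): code 0110 → (4.000,1.296)–(5.000,1.269)
cell (4,3): code 1011 → (5.000,3.882)–(4.608,4.000)
cell (4,4): code 0011 → (4.608,4.000)–(4.593,5.000)
cell (4,5): code 0011 → (4.593,5.000)–(4.401,6.000)
cell (4,6): code 0001 → (4.401,6.000)–(4.000,6.513)
cell (5,1): code 0010 → (5.000,1.269)–(5.746,2.000)
cell (5,2): code 0011 → (5.746,2.000)–(5.787,3.000)
cell (5,3): code 0001 → (5.787,3.000)–(5.000,3.882)
total: 22 segments, chained into 1 closed loop(s), length Σ = 18.118138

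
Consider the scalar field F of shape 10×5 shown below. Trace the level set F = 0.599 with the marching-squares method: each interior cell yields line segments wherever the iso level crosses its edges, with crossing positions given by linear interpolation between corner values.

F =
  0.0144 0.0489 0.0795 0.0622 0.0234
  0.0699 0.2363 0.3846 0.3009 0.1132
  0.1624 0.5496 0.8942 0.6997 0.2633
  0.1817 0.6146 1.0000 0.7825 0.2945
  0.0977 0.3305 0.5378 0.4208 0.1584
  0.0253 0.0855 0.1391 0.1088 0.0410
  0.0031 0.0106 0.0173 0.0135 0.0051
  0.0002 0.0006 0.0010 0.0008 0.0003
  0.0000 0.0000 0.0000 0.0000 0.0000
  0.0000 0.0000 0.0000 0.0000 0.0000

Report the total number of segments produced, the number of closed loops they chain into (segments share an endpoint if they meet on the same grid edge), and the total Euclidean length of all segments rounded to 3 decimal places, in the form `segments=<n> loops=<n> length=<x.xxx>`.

segments=10 loops=1 length=7.503

cell (1,1): code 0100 → (1.421,2.000)–(2.000,1.143)
cell (1,2): code 1100 → (1.747,3.000)–(1.421,2.000)
cell (1,3): code 1000 → (2.000,3.231)–(1.747,3.000)
cell (2,0): code 0100 → (2.760,1.000)–(3.000,0.964)
cell (2,1): code 1110 → (2.000,1.143)–(2.760,1.000)
cell (2,3): code 1001 → (3.000,3.376)–(2.000,3.231)
cell (3,0): code 0010 → (3.000,0.964)–(3.055,1.000)
cell (3,1): code 0011 → (3.055,1.000)–(3.868,2.000)
cell (3,2): code 0011 → (3.868,2.000)–(3.507,3.000)
cell (3,3): code 0001 → (3.507,3.000)–(3.000,3.376)
total: 10 segments, chained into 1 closed loop(s), length Σ = 7.503471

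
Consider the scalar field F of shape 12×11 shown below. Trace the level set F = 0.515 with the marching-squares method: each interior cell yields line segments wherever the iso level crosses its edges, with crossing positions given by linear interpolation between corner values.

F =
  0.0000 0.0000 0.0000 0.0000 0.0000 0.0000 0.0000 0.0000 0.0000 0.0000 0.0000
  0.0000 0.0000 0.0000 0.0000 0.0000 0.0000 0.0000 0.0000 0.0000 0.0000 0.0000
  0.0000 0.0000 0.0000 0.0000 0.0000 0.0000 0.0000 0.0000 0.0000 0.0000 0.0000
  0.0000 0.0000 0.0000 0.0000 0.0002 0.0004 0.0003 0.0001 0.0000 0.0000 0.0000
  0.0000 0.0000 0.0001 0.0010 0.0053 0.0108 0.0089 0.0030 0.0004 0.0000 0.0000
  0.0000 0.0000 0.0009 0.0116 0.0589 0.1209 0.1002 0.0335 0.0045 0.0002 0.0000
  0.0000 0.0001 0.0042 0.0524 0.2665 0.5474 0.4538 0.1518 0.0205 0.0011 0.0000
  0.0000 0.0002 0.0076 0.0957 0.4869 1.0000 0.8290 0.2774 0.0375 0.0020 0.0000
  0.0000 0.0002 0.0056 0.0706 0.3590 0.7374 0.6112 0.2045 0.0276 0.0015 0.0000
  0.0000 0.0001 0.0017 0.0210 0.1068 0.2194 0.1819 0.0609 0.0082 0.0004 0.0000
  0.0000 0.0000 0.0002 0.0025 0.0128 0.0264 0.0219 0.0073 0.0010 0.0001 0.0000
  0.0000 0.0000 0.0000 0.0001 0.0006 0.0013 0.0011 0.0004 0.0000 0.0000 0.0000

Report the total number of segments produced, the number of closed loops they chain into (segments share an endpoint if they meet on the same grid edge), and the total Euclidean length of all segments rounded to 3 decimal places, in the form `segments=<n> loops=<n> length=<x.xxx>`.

segments=10 loops=1 length=7.668

cell (5,4): code 0100 → (5.924,5.000)–(6.000,4.885)
cell (5,5): code 1000 → (6.000,5.346)–(5.924,5.000)
cell (6,4): code 0110 → (6.000,4.885)–(7.000,4.055)
cell (6,5): code 1101 → (6.163,6.000)–(6.000,5.346)
cell (6,6): code 1000 → (7.000,6.569)–(6.163,6.000)
cell (7,4): code 0110 → (7.000,4.055)–(8.000,4.412)
cell (7,6): code 1001 → (8.000,6.237)–(7.000,6.569)
cell (8,4): code 0010 → (8.000,4.412)–(8.429,5.000)
cell (8,5): code 0011 → (8.429,5.000)–(8.224,6.000)
cell (8,6): code 0001 → (8.224,6.000)–(8.000,6.237)
total: 10 segments, chained into 1 closed loop(s), length Σ = 7.668447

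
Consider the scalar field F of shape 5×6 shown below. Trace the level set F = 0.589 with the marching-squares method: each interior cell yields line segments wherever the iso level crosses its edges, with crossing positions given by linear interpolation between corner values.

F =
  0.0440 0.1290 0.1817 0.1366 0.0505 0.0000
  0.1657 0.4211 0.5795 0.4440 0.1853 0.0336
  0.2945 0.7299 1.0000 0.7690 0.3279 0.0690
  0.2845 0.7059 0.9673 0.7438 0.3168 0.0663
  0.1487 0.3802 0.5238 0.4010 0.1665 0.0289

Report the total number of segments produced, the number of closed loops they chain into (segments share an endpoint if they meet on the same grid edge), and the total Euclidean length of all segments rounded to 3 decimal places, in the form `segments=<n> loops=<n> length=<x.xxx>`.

segments=10 loops=1 length=8.689

cell (1,0): code 0100 → (1.544,1.000)–(2.000,0.676)
cell (1,1): code 1100 → (1.023,2.000)–(1.544,1.000)
cell (1,2): code 1100 → (1.446,3.000)–(1.023,2.000)
cell (1,3): code 1000 → (2.000,3.408)–(1.446,3.000)
cell (2,0): code 0110 → (2.000,0.676)–(3.000,0.723)
cell (2,3): code 1001 → (3.000,3.363)–(2.000,3.408)
cell (3,0): code 0010 → (3.000,0.723)–(3.359,1.000)
cell (3,1): code 0011 → (3.359,1.000)–(3.853,2.000)
cell (3,2): code 0011 → (3.853,2.000)–(3.452,3.000)
cell (3,3): code 0001 → (3.452,3.000)–(3.000,3.363)
total: 10 segments, chained into 1 closed loop(s), length Σ = 8.688754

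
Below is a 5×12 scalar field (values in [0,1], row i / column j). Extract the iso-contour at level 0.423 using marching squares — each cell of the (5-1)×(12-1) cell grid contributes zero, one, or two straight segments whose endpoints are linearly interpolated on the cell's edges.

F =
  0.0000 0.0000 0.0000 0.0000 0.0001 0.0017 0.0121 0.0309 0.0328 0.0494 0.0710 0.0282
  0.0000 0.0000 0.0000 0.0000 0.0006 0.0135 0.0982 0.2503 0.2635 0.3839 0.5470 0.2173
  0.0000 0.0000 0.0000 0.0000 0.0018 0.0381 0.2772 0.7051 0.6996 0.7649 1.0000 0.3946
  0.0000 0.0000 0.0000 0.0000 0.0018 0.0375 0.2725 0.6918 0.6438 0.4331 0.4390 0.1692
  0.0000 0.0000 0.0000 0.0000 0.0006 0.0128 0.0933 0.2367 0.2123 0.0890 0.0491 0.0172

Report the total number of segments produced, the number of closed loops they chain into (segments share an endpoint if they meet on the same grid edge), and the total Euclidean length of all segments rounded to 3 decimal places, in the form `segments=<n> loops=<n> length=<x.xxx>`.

cell (0,9): code 0100 → (0.739,10.000)–(1.000,9.240)
cell (0,10): code 1000 → (1.000,10.376)–(0.739,10.000)
cell (1,6): code 0100 → (1.380,7.000)–(2.000,6.341)
cell (1,7): code 1100 → (1.366,8.000)–(1.380,7.000)
cell (1,8): code 1100 → (1.103,9.000)–(1.366,8.000)
cell (1,9): code 1110 → (1.000,9.240)–(1.103,9.000)
cell (1,10): code 1001 → (2.000,10.953)–(1.000,10.376)
cell (2,6): code 0110 → (2.000,6.341)–(3.000,6.359)
cell (2,10): code 1001 → (3.000,10.059)–(2.000,10.953)
cell (3,6): code 0010 → (3.000,6.359)–(3.591,7.000)
cell (3,7): code 0011 → (3.591,7.000)–(3.512,8.000)
cell (3,8): code 0011 → (3.512,8.000)–(3.029,9.000)
cell (3,9): code 0011 → (3.029,9.000)–(3.041,10.000)
cell (3,10): code 0001 → (3.041,10.000)–(3.000,10.059)
total: 14 segments, chained into 1 closed loop(s), length Σ = 12.014394

segments=14 loops=1 length=12.014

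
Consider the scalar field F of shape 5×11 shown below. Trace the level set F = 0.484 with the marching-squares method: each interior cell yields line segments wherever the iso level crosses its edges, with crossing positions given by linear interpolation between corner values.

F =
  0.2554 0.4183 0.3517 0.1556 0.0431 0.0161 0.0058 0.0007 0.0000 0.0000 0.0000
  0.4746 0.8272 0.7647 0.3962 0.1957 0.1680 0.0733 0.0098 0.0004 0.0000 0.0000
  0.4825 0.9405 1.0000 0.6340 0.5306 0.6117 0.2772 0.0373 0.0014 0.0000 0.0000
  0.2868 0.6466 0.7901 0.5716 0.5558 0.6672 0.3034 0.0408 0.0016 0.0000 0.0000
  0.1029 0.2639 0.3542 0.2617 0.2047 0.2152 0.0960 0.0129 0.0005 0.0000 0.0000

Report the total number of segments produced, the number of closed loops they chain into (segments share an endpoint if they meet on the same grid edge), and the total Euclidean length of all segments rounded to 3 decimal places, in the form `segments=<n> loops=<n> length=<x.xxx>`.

cell (0,0): code 0100 → (0.161,1.000)–(1.000,0.027)
cell (0,1): code 1100 → (0.320,2.000)–(0.161,1.000)
cell (0,2): code 1000 → (1.000,2.762)–(0.320,2.000)
cell (1,0): code 0110 → (1.000,0.027)–(2.000,0.003)
cell (1,2): code 1101 → (1.369,3.000)–(1.000,2.762)
cell (1,3): code 1100 → (1.861,4.000)–(1.369,3.000)
cell (1,4): code 1100 → (1.712,5.000)–(1.861,4.000)
cell (1,5): code 1000 → (2.000,5.382)–(1.712,5.000)
cell (2,0): code 0110 → (2.000,0.003)–(3.000,0.548)
cell (2,5): code 1001 → (3.000,5.504)–(2.000,5.382)
cell (3,0): code 0010 → (3.000,0.548)–(3.425,1.000)
cell (3,1): code 0011 → (3.425,1.000)–(3.702,2.000)
cell (3,2): code 0011 → (3.702,2.000)–(3.283,3.000)
cell (3,3): code 0011 → (3.283,3.000)–(3.205,4.000)
cell (3,4): code 0011 → (3.205,4.000)–(3.405,5.000)
cell (3,5): code 0001 → (3.405,5.000)–(3.000,5.504)
total: 16 segments, chained into 1 closed loop(s), length Σ = 14.919969

segments=16 loops=1 length=14.920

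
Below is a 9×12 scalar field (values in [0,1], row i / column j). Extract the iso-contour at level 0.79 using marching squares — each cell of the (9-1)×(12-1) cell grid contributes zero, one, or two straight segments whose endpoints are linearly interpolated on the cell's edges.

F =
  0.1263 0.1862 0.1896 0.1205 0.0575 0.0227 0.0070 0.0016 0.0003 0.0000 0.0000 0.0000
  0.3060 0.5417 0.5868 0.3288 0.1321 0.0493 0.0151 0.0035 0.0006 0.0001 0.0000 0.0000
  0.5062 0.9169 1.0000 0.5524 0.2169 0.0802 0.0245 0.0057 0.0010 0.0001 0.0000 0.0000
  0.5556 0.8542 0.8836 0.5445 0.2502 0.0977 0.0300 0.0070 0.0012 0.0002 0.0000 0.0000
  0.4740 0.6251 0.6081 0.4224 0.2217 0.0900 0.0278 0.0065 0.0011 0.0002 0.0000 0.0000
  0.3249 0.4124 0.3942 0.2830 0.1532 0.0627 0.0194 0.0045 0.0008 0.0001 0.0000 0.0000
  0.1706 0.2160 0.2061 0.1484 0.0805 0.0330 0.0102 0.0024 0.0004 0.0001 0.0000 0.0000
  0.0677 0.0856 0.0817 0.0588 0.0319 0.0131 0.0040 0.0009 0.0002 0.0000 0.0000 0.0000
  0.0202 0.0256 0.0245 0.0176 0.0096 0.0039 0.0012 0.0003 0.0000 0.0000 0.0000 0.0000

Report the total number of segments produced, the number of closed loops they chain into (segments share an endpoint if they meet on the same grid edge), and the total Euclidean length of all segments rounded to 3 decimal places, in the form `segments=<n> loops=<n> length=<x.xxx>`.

segments=8 loops=1 length=5.980

cell (1,0): code 0100 → (1.662,1.000)–(2.000,0.691)
cell (1,1): code 1100 → (1.492,2.000)–(1.662,1.000)
cell (1,2): code 1000 → (2.000,2.469)–(1.492,2.000)
cell (2,0): code 0110 → (2.000,0.691)–(3.000,0.785)
cell (2,2): code 1001 → (3.000,2.276)–(2.000,2.469)
cell (3,0): code 0010 → (3.000,0.785)–(3.280,1.000)
cell (3,1): code 0011 → (3.280,1.000)–(3.340,2.000)
cell (3,2): code 0001 → (3.340,2.000)–(3.000,2.276)
total: 8 segments, chained into 1 closed loop(s), length Σ = 5.979737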